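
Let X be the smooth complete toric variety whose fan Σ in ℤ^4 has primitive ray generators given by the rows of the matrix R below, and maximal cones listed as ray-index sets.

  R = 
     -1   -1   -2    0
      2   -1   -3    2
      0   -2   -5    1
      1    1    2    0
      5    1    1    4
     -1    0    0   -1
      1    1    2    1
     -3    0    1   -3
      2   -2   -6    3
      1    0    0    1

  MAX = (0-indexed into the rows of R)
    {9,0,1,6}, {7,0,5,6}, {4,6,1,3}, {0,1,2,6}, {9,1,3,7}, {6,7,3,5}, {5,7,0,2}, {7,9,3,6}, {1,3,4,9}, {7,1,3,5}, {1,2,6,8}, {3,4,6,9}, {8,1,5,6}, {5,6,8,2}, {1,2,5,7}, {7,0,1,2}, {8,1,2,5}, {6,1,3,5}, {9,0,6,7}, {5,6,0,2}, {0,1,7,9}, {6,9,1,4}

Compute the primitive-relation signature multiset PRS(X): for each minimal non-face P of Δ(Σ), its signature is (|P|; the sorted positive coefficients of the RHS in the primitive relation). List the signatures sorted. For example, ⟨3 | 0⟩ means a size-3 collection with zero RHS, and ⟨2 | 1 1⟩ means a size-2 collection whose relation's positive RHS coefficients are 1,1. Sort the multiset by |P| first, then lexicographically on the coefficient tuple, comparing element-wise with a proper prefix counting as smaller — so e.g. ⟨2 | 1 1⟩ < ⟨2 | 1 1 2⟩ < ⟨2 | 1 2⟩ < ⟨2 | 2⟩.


Σ has 18 primitive collections:

  • {0,3}:  v_{0} + v_{3} = 0 ; sig = ⟨2 | 0⟩
  • {5,9}:  v_{5} + v_{9} = 0 ; sig = ⟨2 | 0⟩
  • {2,3}:  v_{2} + v_{3} = v_{1} + v_{5} ; sig = ⟨2 | 1 1⟩
  • {2,9}:  v_{2} + v_{9} = v_{0} + v_{1} ; sig = ⟨2 | 1 1⟩
  • {4,7}:  v_{4} + v_{7} = v_{3} + v_{9} ; sig = ⟨2 | 1 1⟩
  • {7,8}:  v_{7} + v_{8} = v_{2} + v_{5} ; sig = ⟨2 | 1 1⟩
  • {0,4}:  v_{0} + v_{4} = v_{1} + v_{6} + v_{9} ; sig = ⟨2 | 1 1 1⟩
  • {4,5}:  v_{4} + v_{5} = v_{1} + v_{3} + v_{6} ; sig = ⟨2 | 1 1 1⟩
  • {8,9}:  v_{8} + v_{9} = v_{1} + v_{2} + v_{6} ; sig = ⟨2 | 1 1 1⟩
  • {0,8}:  v_{0} + v_{8} = 2·v_{2} + v_{6} ; sig = ⟨2 | 1 2⟩
  • {2,4}:  v_{2} + v_{4} = 2·v_{1} + v_{6} ; sig = ⟨2 | 1 2⟩
  • {3,8}:  v_{3} + v_{8} = 2·v_{1} + 2·v_{5} + v_{6} ; sig = ⟨2 | 1 2 2⟩
  • {4,8}:  v_{4} + v_{8} = 3·v_{1} + v_{5} + 2·v_{6} ; sig = ⟨2 | 1 2 3⟩
  • {1,6,7}:  v_{1} + v_{6} + v_{7} = 0 ; sig = ⟨3 | 0⟩
  • {0,1,5}:  v_{0} + v_{1} + v_{5} = v_{2} ; sig = ⟨3 | 1⟩
  • {2,6,7}:  v_{2} + v_{6} + v_{7} = v_{0} + v_{5} ; sig = ⟨3 | 1 1⟩
  • {1,2,5,6}:  v_{1} + v_{2} + v_{5} + v_{6} = v_{8} ; sig = ⟨4 | 1⟩
  • {1,3,6,9}:  v_{1} + v_{3} + v_{6} + v_{9} = v_{4} ; sig = ⟨4 | 1⟩

Sorted signature multiset PRS(X):
[⟨2 | 0⟩, ⟨2 | 0⟩, ⟨2 | 1 1⟩, ⟨2 | 1 1⟩, ⟨2 | 1 1⟩, ⟨2 | 1 1⟩, ⟨2 | 1 1 1⟩, ⟨2 | 1 1 1⟩, ⟨2 | 1 1 1⟩, ⟨2 | 1 2⟩, ⟨2 | 1 2⟩, ⟨2 | 1 2 2⟩, ⟨2 | 1 2 3⟩, ⟨3 | 0⟩, ⟨3 | 1⟩, ⟨3 | 1 1⟩, ⟨4 | 1⟩, ⟨4 | 1⟩]


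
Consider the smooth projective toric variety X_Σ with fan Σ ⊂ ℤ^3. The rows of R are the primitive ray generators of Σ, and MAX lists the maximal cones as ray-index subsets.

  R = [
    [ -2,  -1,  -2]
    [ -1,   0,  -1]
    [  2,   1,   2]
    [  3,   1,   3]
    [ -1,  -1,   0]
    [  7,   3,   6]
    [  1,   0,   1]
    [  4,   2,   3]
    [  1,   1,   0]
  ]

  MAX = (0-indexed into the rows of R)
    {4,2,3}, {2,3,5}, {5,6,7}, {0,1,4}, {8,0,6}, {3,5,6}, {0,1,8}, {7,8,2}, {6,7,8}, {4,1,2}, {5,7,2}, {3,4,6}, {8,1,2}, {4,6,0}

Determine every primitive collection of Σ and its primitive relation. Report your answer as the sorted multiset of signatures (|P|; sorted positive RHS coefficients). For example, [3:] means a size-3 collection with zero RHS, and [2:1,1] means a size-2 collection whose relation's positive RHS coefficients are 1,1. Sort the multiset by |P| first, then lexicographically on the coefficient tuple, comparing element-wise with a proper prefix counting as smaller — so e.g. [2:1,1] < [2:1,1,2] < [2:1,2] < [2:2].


The 15 primitive collections of Σ (r=9, n=3):

  • {0,2}:  v_{0} + v_{2} = 0 — sig = [2:]
  • {1,6}:  v_{1} + v_{6} = 0 — sig = [2:]
  • {4,8}:  v_{4} + v_{8} = 0 — sig = [2:]
  • {0,3}:  v_{0} + v_{3} = v_{6} — sig = [2:1]
  • {1,3}:  v_{1} + v_{3} = v_{2} — sig = [2:1]
  • {2,6}:  v_{2} + v_{6} = v_{3} — sig = [2:1]
  • {3,7}:  v_{3} + v_{7} = v_{5} — sig = [2:1]
  • {3,8}:  v_{3} + v_{8} = v_{7} — sig = [2:1]
  • {4,7}:  v_{4} + v_{7} = v_{3} — sig = [2:1]
  • {0,5}:  v_{0} + v_{5} = v_{6} + v_{7} — sig = [2:1,1]
  • {0,7}:  v_{0} + v_{7} = v_{6} + v_{8} — sig = [2:1,1]
  • {1,5}:  v_{1} + v_{5} = v_{2} + v_{7} — sig = [2:1,1]
  • {1,7}:  v_{1} + v_{7} = v_{2} + v_{8} — sig = [2:1,1]
  • {4,5}:  v_{4} + v_{5} = 2·v_{3} — sig = [2:2]
  • {5,8}:  v_{5} + v_{8} = 2·v_{7} — sig = [2:2]

Hence PRS(X_Σ) =
{ [2:] ×3,  [2:1] ×6,  [2:1,1] ×4,  [2:2] ×2 }


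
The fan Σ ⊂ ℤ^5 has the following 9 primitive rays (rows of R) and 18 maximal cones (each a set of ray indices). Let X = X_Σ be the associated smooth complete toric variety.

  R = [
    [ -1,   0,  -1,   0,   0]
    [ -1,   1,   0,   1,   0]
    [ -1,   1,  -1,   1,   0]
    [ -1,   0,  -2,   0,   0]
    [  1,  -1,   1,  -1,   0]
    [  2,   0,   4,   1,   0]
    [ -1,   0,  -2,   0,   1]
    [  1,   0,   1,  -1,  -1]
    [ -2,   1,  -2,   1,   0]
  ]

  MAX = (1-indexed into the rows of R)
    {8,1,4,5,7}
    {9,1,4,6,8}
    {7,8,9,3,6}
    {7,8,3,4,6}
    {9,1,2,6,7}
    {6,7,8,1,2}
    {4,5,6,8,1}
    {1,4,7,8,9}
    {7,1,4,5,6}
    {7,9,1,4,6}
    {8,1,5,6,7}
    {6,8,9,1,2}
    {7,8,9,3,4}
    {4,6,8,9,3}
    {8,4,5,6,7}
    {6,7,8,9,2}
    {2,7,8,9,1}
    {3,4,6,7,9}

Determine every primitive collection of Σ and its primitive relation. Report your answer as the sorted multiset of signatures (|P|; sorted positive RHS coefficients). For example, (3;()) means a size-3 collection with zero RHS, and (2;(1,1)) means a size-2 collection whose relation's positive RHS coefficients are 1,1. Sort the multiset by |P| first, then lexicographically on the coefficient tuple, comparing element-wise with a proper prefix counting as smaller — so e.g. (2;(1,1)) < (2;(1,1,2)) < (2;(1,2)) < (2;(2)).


Δ(Σ) — 9 vertices, 9 min non-faces:

  {3,5}:  v_{3} + v_{5} = 0 ; sig = (2;())
  {1,3}:  v_{1} + v_{3} = v_{9} ; sig = (2;(1))
  {2,4}:  v_{2} + v_{4} = v_{9} ; sig = (2;(1))
  {5,9}:  v_{5} + v_{9} = v_{1} ; sig = (2;(1))
  {2,3}:  v_{2} + v_{3} = v_{6} + v_{7} + v_{8} + 2·v_{9} ; sig = (2;(1,1,1,2))
  {2,5}:  v_{2} + v_{5} = 2·v_{1} + v_{6} + v_{7} + v_{8} ; sig = (2;(1,1,1,2))
  {1,4,6,7,8}:  v_{1} + v_{4} + v_{6} + v_{7} + v_{8} = 0 ; sig = (5;())
  {1,6,7,8,9}:  v_{1} + v_{6} + v_{7} + v_{8} + v_{9} = v_{2} ; sig = (5;(1))
  {4,6,7,8,9}:  v_{4} + v_{6} + v_{7} + v_{8} + v_{9} = v_{3} ; sig = (5;(1))

so the primitive-relation signature multiset is
    |P|=2: 6 collections, coeffs (), (1), (1), (1), (1,1,1,2), (1,1,1,2)
    |P|=5: 3 collections, coeffs (), (1), (1)


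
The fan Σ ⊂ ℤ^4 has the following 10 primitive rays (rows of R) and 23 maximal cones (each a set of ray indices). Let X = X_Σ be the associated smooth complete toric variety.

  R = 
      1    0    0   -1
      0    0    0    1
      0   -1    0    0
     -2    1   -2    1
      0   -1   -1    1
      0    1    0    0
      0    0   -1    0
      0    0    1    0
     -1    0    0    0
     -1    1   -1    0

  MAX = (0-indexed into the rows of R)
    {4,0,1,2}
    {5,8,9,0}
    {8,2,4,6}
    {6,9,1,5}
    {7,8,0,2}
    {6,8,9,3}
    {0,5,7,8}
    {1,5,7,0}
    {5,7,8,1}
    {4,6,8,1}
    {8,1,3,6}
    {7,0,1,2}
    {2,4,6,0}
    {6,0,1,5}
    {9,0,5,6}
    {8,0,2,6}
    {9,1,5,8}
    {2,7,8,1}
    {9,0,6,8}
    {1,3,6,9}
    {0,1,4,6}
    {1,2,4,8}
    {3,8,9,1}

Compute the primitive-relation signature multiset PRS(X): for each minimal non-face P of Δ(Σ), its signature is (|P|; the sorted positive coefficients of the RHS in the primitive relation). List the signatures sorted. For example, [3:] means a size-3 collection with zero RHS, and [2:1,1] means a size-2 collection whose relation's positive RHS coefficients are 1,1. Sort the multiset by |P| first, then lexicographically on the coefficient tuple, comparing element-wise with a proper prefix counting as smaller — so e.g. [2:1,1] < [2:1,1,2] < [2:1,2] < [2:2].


The 18 primitive collections of Σ (r=10, n=4):

  {2,5}:  v_{2} + v_{5} = 0  →  sig = [2:]
  {6,7}:  v_{6} + v_{7} = 0  →  sig = [2:]
  {0,3}:  v_{0} + v_{3} = v_{6} + v_{9}  →  sig = [2:1,1]
  {2,9}:  v_{2} + v_{9} = v_{6} + v_{8}  →  sig = [2:1,1]
  {4,5}:  v_{4} + v_{5} = v_{1} + v_{6}  →  sig = [2:1,1]
  {4,7}:  v_{4} + v_{7} = v_{1} + v_{2}  →  sig = [2:1,1]
  {7,9}:  v_{7} + v_{9} = v_{5} + v_{8}  →  sig = [2:1,1]
  {3,7}:  v_{3} + v_{7} = v_{1} + v_{8} + v_{9}  →  sig = [2:1,1,1]
  {4,9}:  v_{4} + v_{9} = v_{1} + 2·v_{6} + v_{8}  →  sig = [2:1,1,2]
  {3,5}:  v_{3} + v_{5} = v_{1} + 2·v_{9}  →  sig = [2:1,2]
  {2,3}:  v_{2} + v_{3} = v_{1} + 2·v_{6} + 2·v_{8}  →  sig = [2:1,2,2]
  {3,4}:  v_{3} + v_{4} = 2·v_{1} + 3·v_{6} + 2·v_{8}  →  sig = [2:2,2,3]
  {0,1,8}:  v_{0} + v_{1} + v_{8} = 0  →  sig = [3:]
  {1,2,6}:  v_{1} + v_{2} + v_{6} = v_{4}  →  sig = [3:1]
  {5,6,8}:  v_{5} + v_{6} + v_{8} = v_{9}  →  sig = [3:1]
  {0,1,9}:  v_{0} + v_{1} + v_{9} = v_{5} + v_{6}  →  sig = [3:1,1]
  {0,4,8}:  v_{0} + v_{4} + v_{8} = v_{2} + v_{6}  →  sig = [3:1,1]
  {1,6,8,9}:  v_{1} + v_{6} + v_{8} + v_{9} = v_{3}  →  sig = [4:1]

so the primitive-relation signature multiset is
{ [2:] ×2,  [2:1,1] ×5,  [2:1,1,1],  [2:1,1,2],  [2:1,2],  [2:1,2,2],  [2:2,2,3],  [3:],  [3:1] ×2,  [3:1,1] ×2,  [4:1] }


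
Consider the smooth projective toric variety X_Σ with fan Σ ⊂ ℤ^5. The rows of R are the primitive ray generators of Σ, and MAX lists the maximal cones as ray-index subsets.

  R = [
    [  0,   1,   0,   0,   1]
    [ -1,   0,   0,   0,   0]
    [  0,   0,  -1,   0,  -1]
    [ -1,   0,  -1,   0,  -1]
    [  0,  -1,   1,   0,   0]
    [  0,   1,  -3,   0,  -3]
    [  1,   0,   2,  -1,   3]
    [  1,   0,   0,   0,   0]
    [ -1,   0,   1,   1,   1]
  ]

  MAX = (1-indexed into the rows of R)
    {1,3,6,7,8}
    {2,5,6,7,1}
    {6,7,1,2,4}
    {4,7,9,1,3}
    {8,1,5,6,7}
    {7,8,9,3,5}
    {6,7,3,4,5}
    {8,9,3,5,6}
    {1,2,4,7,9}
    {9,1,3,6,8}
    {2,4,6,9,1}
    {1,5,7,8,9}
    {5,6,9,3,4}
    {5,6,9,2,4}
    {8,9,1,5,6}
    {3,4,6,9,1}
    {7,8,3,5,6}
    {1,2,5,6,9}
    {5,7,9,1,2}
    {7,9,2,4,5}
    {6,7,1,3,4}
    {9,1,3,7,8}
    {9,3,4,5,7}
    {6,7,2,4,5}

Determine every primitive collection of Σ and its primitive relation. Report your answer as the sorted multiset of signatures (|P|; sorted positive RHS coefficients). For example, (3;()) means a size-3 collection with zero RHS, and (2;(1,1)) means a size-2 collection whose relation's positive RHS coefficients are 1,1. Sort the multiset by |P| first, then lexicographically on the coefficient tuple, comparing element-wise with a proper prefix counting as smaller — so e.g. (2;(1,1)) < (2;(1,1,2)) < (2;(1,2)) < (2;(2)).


|primitive collections| = 6. Relations:

  {2,8}:  v_{2} + v_{8} = 0  ⟹  sig = (2;())
  {2,3}:  v_{2} + v_{3} = v_{4}  ⟹  sig = (2;(1))
  {4,8}:  v_{4} + v_{8} = v_{3}  ⟹  sig = (2;(1))
  {1,3,5}:  v_{1} + v_{3} + v_{5} = 0  ⟹  sig = (3;())
  {1,4,5}:  v_{1} + v_{4} + v_{5} = v_{2}  ⟹  sig = (3;(1))
  {6,7,9}:  v_{6} + v_{7} + v_{9} = v_{1}  ⟹  sig = (3;(1))

so the primitive-relation signature multiset is
{ (2;()),  (2;(1)) ×2,  (3;()),  (3;(1)) ×2 }


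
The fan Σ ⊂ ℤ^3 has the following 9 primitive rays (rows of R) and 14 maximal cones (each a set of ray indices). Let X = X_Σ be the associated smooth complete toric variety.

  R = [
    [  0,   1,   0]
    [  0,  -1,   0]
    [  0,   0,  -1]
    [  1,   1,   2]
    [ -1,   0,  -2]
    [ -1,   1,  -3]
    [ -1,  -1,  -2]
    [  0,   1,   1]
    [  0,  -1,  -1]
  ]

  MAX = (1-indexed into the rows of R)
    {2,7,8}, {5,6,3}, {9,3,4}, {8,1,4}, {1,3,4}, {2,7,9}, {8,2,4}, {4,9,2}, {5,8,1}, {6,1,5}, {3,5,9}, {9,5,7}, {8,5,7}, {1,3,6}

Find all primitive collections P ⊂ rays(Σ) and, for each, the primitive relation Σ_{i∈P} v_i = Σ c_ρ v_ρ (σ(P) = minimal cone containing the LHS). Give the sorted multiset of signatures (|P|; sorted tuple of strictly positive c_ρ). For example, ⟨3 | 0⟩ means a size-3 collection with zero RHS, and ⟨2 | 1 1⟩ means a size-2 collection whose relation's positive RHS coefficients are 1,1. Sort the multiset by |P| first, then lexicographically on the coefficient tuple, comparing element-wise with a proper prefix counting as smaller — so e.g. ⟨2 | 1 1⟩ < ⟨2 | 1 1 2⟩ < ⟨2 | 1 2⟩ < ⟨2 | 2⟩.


16 minimal non-faces of Δ(Σ) (on 9 rays):

  • {1,2}:  v_{1} + v_{2} = 0 — sig = ⟨2 | 0⟩
  • {4,7}:  v_{4} + v_{7} = 0 — sig = ⟨2 | 0⟩
  • {8,9}:  v_{8} + v_{9} = 0 — sig = ⟨2 | 0⟩
  • {1,7}:  v_{1} + v_{7} = v_{5} — sig = ⟨2 | 1⟩
  • {1,9}:  v_{1} + v_{9} = v_{3} — sig = ⟨2 | 1⟩
  • {2,3}:  v_{2} + v_{3} = v_{9} — sig = ⟨2 | 1⟩
  • {2,5}:  v_{2} + v_{5} = v_{7} — sig = ⟨2 | 1⟩
  • {3,8}:  v_{3} + v_{8} = v_{1} — sig = ⟨2 | 1⟩
  • {4,5}:  v_{4} + v_{5} = v_{1} — sig = ⟨2 | 1⟩
  • {2,6}:  v_{2} + v_{6} = v_{3} + v_{5} — sig = ⟨2 | 1 1⟩
  • {3,7}:  v_{3} + v_{7} = v_{5} + v_{9} — sig = ⟨2 | 1 1⟩
  • {4,6}:  v_{4} + v_{6} = 2·v_{1} + v_{3} — sig = ⟨2 | 1 2⟩
  • {6,7}:  v_{6} + v_{7} = v_{3} + 2·v_{5} — sig = ⟨2 | 1 2⟩
  • {6,8}:  v_{6} + v_{8} = 2·v_{1} + v_{5} — sig = ⟨2 | 1 2⟩
  • {6,9}:  v_{6} + v_{9} = 2·v_{3} + v_{5} — sig = ⟨2 | 1 2⟩
  • {1,3,5}:  v_{1} + v_{3} + v_{5} = v_{6} — sig = ⟨3 | 1⟩

Sorted signature multiset PRS(X):
    |P|=2: 15 collections, coeffs (), (), (), (1), (1), (1), (1), (1), (1), (1,1), (1,1), (1,2), (1,2), (1,2), (1,2)
    |P|=3: 1 collection, coeffs (1)


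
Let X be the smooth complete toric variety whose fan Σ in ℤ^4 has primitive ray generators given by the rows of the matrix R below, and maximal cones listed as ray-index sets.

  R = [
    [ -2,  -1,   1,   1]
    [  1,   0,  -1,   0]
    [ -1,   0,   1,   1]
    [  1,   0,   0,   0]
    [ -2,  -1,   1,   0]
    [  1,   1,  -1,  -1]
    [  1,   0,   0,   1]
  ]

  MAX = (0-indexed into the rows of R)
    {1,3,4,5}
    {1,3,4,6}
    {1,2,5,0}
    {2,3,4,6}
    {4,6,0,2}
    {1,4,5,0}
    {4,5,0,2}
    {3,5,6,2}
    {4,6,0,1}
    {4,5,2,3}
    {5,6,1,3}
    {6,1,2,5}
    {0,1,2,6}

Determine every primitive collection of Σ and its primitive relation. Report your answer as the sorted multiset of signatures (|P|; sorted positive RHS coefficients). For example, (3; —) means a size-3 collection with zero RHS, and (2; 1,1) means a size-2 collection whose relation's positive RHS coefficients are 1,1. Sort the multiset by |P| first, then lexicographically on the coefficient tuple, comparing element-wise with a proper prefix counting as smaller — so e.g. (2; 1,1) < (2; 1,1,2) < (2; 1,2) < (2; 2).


Δ(Σ) — 7 vertices, 5 min non-faces:

  P = {0,3}:  v_{0} + v_{3} = v_{4} + v_{6}  →  sig = (2; 1,1)
  P = {4,5,6}:  v_{4} + v_{5} + v_{6} = 0  →  sig = (3; —)
  P = {1,2,3}:  v_{1} + v_{2} + v_{3} = v_{6}  →  sig = (3; 1)
  P = {1,2,4}:  v_{1} + v_{2} + v_{4} = v_{0}  →  sig = (3; 1)
  P = {0,5,6}:  v_{0} + v_{5} + v_{6} = v_{1} + v_{2}  →  sig = (3; 1,1)

Hence PRS(X_Σ) =
    |P|=2: 1 collection, coeffs (1,1)
    |P|=3: 4 collections, coeffs (), (1), (1), (1,1)


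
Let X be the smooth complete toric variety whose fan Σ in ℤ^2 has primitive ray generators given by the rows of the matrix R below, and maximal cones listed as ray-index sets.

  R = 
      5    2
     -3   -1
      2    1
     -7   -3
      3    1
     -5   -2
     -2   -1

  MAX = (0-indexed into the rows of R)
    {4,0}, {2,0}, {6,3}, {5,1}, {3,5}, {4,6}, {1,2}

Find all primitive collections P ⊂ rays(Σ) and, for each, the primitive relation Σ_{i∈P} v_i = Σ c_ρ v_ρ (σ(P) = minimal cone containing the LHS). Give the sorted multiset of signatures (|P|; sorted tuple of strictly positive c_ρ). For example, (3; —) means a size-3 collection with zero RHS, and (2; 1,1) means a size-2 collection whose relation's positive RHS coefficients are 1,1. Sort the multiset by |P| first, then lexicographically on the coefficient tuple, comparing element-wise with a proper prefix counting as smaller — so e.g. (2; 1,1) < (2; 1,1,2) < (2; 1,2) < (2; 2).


|primitive collections| = 14. Relations:

  • {0,5}:  v_{0} + v_{5} = 0  ⟹  sig = (2; —)
  • {1,4}:  v_{1} + v_{4} = 0  ⟹  sig = (2; —)
  • {2,6}:  v_{2} + v_{6} = 0  ⟹  sig = (2; —)
  • {0,1}:  v_{0} + v_{1} = v_{2}  ⟹  sig = (2; 1)
  • {0,3}:  v_{0} + v_{3} = v_{6}  ⟹  sig = (2; 1)
  • {0,6}:  v_{0} + v_{6} = v_{4}  ⟹  sig = (2; 1)
  • {1,6}:  v_{1} + v_{6} = v_{5}  ⟹  sig = (2; 1)
  • {2,3}:  v_{2} + v_{3} = v_{5}  ⟹  sig = (2; 1)
  • {2,4}:  v_{2} + v_{4} = v_{0}  ⟹  sig = (2; 1)
  • {2,5}:  v_{2} + v_{5} = v_{1}  ⟹  sig = (2; 1)
  • {4,5}:  v_{4} + v_{5} = v_{6}  ⟹  sig = (2; 1)
  • {5,6}:  v_{5} + v_{6} = v_{3}  ⟹  sig = (2; 1)
  • {1,3}:  v_{1} + v_{3} = 2·v_{5}  ⟹  sig = (2; 2)
  • {3,4}:  v_{3} + v_{4} = 2·v_{6}  ⟹  sig = (2; 2)

Sorted signature multiset PRS(X):
    |P|=2: 14 collections, coeffs (), (), (), (1), (1), (1), (1), (1), (1), (1), (1), (1), (2), (2)


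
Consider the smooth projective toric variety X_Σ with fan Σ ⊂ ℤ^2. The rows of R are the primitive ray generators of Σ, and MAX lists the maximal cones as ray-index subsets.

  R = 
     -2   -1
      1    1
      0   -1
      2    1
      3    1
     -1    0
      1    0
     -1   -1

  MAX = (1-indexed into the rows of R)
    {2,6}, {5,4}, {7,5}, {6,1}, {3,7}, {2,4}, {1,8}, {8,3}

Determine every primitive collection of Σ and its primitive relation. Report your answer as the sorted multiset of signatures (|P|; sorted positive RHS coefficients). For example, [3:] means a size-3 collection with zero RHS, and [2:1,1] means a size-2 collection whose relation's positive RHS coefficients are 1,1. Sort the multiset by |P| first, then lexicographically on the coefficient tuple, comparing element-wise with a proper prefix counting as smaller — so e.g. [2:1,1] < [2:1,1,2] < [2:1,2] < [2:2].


Σ has 20 primitive collections:

  • {1,4}:  v_{1} + v_{4} = 0  so sig = [2:]
  • {2,8}:  v_{2} + v_{8} = 0  so sig = [2:]
  • {6,7}:  v_{6} + v_{7} = 0  so sig = [2:]
  • {1,2}:  v_{1} + v_{2} = v_{6}  so sig = [2:1]
  • {1,5}:  v_{1} + v_{5} = v_{7}  so sig = [2:1]
  • {1,7}:  v_{1} + v_{7} = v_{8}  so sig = [2:1]
  • {2,3}:  v_{2} + v_{3} = v_{7}  so sig = [2:1]
  • {2,7}:  v_{2} + v_{7} = v_{4}  so sig = [2:1]
  • {3,6}:  v_{3} + v_{6} = v_{8}  so sig = [2:1]
  • {4,6}:  v_{4} + v_{6} = v_{2}  so sig = [2:1]
  • {4,7}:  v_{4} + v_{7} = v_{5}  so sig = [2:1]
  • {4,8}:  v_{4} + v_{8} = v_{7}  so sig = [2:1]
  • {5,6}:  v_{5} + v_{6} = v_{4}  so sig = [2:1]
  • {6,8}:  v_{6} + v_{8} = v_{1}  so sig = [2:1]
  • {7,8}:  v_{7} + v_{8} = v_{3}  so sig = [2:1]
  • {1,3}:  v_{1} + v_{3} = 2·v_{8}  so sig = [2:2]
  • {2,5}:  v_{2} + v_{5} = 2·v_{4}  so sig = [2:2]
  • {3,4}:  v_{3} + v_{4} = 2·v_{7}  so sig = [2:2]
  • {5,8}:  v_{5} + v_{8} = 2·v_{7}  so sig = [2:2]
  • {3,5}:  v_{3} + v_{5} = 3·v_{7}  so sig = [2:3]

so the primitive-relation signature multiset is
{ [2:] ×3,  [2:1] ×12,  [2:2] ×4,  [2:3] }


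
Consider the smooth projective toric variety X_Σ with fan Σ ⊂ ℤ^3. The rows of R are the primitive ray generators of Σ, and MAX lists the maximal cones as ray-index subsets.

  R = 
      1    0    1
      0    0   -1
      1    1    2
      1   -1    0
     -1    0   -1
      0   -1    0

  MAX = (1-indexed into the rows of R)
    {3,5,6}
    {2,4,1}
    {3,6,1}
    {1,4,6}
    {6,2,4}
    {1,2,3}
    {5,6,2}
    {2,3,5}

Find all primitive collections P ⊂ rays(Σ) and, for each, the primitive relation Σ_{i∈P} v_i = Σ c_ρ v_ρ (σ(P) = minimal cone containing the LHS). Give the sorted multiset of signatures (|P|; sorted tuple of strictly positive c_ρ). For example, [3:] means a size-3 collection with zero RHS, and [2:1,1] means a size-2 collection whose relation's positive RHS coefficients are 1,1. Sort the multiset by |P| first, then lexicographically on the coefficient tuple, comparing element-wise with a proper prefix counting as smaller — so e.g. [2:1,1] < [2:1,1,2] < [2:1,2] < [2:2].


5 collections generate NE(X_Σ); each relation:

  • {1,5}:  v_{1} + v_{5} = 0 ; sig = [2:]
  • {4,5}:  v_{4} + v_{5} = v_{2} + v_{6} ; sig = [2:1,1]
  • {3,4}:  v_{3} + v_{4} = 2·v_{1} ; sig = [2:2]
  • {1,2,6}:  v_{1} + v_{2} + v_{6} = v_{4} ; sig = [3:1]
  • {2,3,6}:  v_{2} + v_{3} + v_{6} = v_{1} ; sig = [3:1]

Signatures (|P|; sorted positive RHS coefficients), sorted:
    |P|=2: 3 collections, coeffs (), (1,1), (2)
    |P|=3: 2 collections, coeffs (1), (1)


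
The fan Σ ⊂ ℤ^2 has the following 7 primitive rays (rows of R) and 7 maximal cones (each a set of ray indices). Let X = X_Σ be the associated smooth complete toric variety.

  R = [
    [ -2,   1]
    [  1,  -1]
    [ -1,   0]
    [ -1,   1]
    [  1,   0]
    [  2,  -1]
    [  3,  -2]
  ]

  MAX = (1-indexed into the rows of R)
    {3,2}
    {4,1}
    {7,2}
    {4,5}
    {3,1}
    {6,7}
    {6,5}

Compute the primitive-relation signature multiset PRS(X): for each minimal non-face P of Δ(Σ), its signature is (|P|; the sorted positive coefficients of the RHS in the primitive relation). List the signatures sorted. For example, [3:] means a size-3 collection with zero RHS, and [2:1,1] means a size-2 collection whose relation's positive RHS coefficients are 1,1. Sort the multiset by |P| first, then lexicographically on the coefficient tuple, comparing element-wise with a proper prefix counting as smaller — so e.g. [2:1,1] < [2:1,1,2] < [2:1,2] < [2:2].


The 14 primitive collections of Σ (r=7, n=2):

  P = {1,6}:  v_{1} + v_{6} = 0  ⇒ sig = [2:]
  P = {2,4}:  v_{2} + v_{4} = 0  ⇒ sig = [2:]
  P = {3,5}:  v_{3} + v_{5} = 0  ⇒ sig = [2:]
  P = {1,2}:  v_{1} + v_{2} = v_{3}  ⇒ sig = [2:1]
  P = {1,5}:  v_{1} + v_{5} = v_{4}  ⇒ sig = [2:1]
  P = {1,7}:  v_{1} + v_{7} = v_{2}  ⇒ sig = [2:1]
  P = {2,5}:  v_{2} + v_{5} = v_{6}  ⇒ sig = [2:1]
  P = {2,6}:  v_{2} + v_{6} = v_{7}  ⇒ sig = [2:1]
  P = {3,4}:  v_{3} + v_{4} = v_{1}  ⇒ sig = [2:1]
  P = {3,6}:  v_{3} + v_{6} = v_{2}  ⇒ sig = [2:1]
  P = {4,6}:  v_{4} + v_{6} = v_{5}  ⇒ sig = [2:1]
  P = {4,7}:  v_{4} + v_{7} = v_{6}  ⇒ sig = [2:1]
  P = {3,7}:  v_{3} + v_{7} = 2·v_{2}  ⇒ sig = [2:2]
  P = {5,7}:  v_{5} + v_{7} = 2·v_{6}  ⇒ sig = [2:2]

Sorted signature multiset PRS(X):
    [2:]
    [2:]
    [2:]
    [2:1]
    [2:1]
    [2:1]
    [2:1]
    [2:1]
    [2:1]
    [2:1]
    [2:1]
    [2:1]
    [2:2]
    [2:2]


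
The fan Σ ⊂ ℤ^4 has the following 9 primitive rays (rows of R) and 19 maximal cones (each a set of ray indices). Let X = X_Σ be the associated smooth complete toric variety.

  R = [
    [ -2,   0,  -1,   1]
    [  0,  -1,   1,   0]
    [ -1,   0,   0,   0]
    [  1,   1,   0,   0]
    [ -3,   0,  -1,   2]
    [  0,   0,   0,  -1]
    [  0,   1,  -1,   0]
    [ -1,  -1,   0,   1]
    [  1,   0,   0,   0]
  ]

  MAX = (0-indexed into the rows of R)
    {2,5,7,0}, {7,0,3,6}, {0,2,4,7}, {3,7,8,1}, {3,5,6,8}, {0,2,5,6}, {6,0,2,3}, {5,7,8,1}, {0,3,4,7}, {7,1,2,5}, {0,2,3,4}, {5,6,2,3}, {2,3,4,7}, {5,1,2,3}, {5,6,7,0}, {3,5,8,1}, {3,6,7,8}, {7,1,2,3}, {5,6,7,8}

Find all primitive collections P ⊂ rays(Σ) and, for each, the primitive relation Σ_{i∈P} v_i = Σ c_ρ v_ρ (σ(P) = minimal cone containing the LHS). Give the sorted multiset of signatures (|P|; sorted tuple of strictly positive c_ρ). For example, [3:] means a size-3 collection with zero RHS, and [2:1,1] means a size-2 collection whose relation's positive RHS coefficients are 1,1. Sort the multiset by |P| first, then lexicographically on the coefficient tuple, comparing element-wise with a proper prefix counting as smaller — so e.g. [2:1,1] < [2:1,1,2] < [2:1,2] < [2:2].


Minimal non-faces — 12 found among 9 rays, 19 max cones:

  • {1,6}:  v_{1} + v_{6} = 0  ⇒ sig = [2:]
  • {2,8}:  v_{2} + v_{8} = 0  ⇒ sig = [2:]
  • {0,1}:  v_{0} + v_{1} = v_{2} + v_{7}  ⇒ sig = [2:1,1]
  • {0,8}:  v_{0} + v_{8} = v_{6} + v_{7}  ⇒ sig = [2:1,1]
  • {4,5}:  v_{4} + v_{5} = v_{0} + v_{2}  ⇒ sig = [2:1,1]
  • {4,8}:  v_{4} + v_{8} = v_{0} + v_{3} + v_{7}  ⇒ sig = [2:1,1,1]
  • {4,6}:  v_{4} + v_{6} = 2·v_{0} + v_{3}  ⇒ sig = [2:1,2]
  • {1,4}:  v_{1} + v_{4} = 2·v_{2} + v_{3} + 2·v_{7}  ⇒ sig = [2:1,2,2]
  • {3,5,7}:  v_{3} + v_{5} + v_{7} = 0  ⇒ sig = [3:]
  • {2,6,7}:  v_{2} + v_{6} + v_{7} = v_{0}  ⇒ sig = [3:1]
  • {0,3,5}:  v_{0} + v_{3} + v_{5} = v_{2} + v_{6}  ⇒ sig = [3:1,1]
  • {0,2,3,7}:  v_{0} + v_{2} + v_{3} + v_{7} = v_{4}  ⇒ sig = [4:1]

so the primitive-relation signature multiset is
    |P|=2: 8 collections, coeffs (), (), (1,1), (1,1), (1,1), (1,1,1), (1,2), (1,2,2)
    |P|=3: 3 collections, coeffs (), (1), (1,1)
    |P|=4: 1 collection, coeffs (1)


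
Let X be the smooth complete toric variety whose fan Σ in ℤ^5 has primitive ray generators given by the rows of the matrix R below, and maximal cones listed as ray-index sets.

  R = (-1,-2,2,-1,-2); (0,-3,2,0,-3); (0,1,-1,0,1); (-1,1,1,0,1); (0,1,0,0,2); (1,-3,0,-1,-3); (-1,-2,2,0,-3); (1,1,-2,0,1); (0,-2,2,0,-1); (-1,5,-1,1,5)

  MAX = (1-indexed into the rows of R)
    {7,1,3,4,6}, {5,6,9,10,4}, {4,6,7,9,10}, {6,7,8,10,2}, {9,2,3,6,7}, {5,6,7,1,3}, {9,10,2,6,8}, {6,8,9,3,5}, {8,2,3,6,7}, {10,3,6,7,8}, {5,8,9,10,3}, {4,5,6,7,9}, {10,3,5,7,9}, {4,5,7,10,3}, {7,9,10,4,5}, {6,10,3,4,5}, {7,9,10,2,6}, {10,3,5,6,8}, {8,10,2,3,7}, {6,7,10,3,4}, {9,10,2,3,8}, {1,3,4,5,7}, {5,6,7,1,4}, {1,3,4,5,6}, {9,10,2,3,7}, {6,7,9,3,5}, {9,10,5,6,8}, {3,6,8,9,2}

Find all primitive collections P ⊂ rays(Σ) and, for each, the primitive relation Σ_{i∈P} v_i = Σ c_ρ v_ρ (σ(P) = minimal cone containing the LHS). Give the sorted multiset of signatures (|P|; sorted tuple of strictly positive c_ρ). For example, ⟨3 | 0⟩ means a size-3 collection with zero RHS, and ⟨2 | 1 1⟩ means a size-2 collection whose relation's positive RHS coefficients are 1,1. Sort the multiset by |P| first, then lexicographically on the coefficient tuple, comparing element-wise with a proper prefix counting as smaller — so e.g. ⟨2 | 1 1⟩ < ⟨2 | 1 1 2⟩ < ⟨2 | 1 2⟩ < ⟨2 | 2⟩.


Δ(Σ) — 10 vertices, 14 min non-faces:

  {2,5}:  v_{2} + v_{5} = v_{9} — sig = ⟨2 | 1⟩
  {4,8}:  v_{4} + v_{8} = v_{6} + v_{10} — sig = ⟨2 | 1 1⟩
  {1,8}:  v_{1} + v_{8} = v_{3} + v_{4} + v_{6} — sig = ⟨2 | 1 1 1⟩
  {2,4}:  v_{2} + v_{4} = v_{6} + v_{7} + v_{9} + v_{10} — sig = ⟨2 | 1 1 1 1⟩
  {1,10}:  v_{1} + v_{10} = v_{3} + 2·v_{4} — sig = ⟨2 | 1 2⟩
  {1,2}:  v_{1} + v_{2} = 2·v_{5} + v_{6} + 2·v_{7} — sig = ⟨2 | 1 2 2⟩
  {1,9}:  v_{1} + v_{9} = 3·v_{5} + v_{6} + 2·v_{7} — sig = ⟨2 | 1 2 3⟩
  {5,7,8}:  v_{5} + v_{7} + v_{8} = 0 — sig = ⟨3 | 0⟩
  {7,8,9}:  v_{7} + v_{8} + v_{9} = v_{2} — sig = ⟨3 | 1⟩
  {3,4,9}:  v_{3} + v_{4} + v_{9} = 2·v_{5} + v_{7} — sig = ⟨3 | 1 2⟩
  {2,3,6,10}:  v_{2} + v_{3} + v_{6} + v_{10} = 0 — sig = ⟨4 | 0⟩
  {3,6,9,10}:  v_{3} + v_{6} + v_{9} + v_{10} = v_{5} — sig = ⟨4 | 1⟩
  {5,6,7,10}:  v_{5} + v_{6} + v_{7} + v_{10} = v_{4} — sig = ⟨4 | 1⟩
  {3,4,5,6,7}:  v_{3} + v_{4} + v_{5} + v_{6} + v_{7} = v_{1} — sig = ⟨5 | 1⟩

Sorted signature multiset PRS(X):
    ⟨2 | 1⟩
    ⟨2 | 1 1⟩
    ⟨2 | 1 1 1⟩
    ⟨2 | 1 1 1 1⟩
    ⟨2 | 1 2⟩
    ⟨2 | 1 2 2⟩
    ⟨2 | 1 2 3⟩
    ⟨3 | 0⟩
    ⟨3 | 1⟩
    ⟨3 | 1 2⟩
    ⟨4 | 0⟩
    ⟨4 | 1⟩
    ⟨4 | 1⟩
    ⟨5 | 1⟩


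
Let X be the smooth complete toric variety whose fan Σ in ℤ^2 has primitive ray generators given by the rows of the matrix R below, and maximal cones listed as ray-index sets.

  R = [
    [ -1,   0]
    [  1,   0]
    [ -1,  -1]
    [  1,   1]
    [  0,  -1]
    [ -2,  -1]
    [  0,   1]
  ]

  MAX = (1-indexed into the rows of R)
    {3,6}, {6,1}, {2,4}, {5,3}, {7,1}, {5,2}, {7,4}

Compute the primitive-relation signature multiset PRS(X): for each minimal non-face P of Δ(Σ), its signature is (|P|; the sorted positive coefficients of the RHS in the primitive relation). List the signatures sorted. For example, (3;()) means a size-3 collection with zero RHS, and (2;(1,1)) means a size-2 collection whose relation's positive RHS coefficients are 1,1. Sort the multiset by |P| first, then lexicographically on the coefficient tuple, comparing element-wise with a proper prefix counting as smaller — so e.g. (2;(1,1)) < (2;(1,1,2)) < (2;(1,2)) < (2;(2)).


|primitive collections| = 14. Relations:

  P={1,2}:  v_{1} + v_{2} = 0  so sig = (2;())
  P={3,4}:  v_{3} + v_{4} = 0  so sig = (2;())
  P={5,7}:  v_{5} + v_{7} = 0  so sig = (2;())
  P={1,3}:  v_{1} + v_{3} = v_{6}  so sig = (2;(1))
  P={1,4}:  v_{1} + v_{4} = v_{7}  so sig = (2;(1))
  P={1,5}:  v_{1} + v_{5} = v_{3}  so sig = (2;(1))
  P={2,3}:  v_{2} + v_{3} = v_{5}  so sig = (2;(1))
  P={2,6}:  v_{2} + v_{6} = v_{3}  so sig = (2;(1))
  P={2,7}:  v_{2} + v_{7} = v_{4}  so sig = (2;(1))
  P={3,7}:  v_{3} + v_{7} = v_{1}  so sig = (2;(1))
  P={4,5}:  v_{4} + v_{5} = v_{2}  so sig = (2;(1))
  P={4,6}:  v_{4} + v_{6} = v_{1}  so sig = (2;(1))
  P={5,6}:  v_{5} + v_{6} = 2·v_{3}  so sig = (2;(2))
  P={6,7}:  v_{6} + v_{7} = 2·v_{1}  so sig = (2;(2))

Hence PRS(X_Σ) =
{ (2;()) ×3,  (2;(1)) ×9,  (2;(2)) ×2 }


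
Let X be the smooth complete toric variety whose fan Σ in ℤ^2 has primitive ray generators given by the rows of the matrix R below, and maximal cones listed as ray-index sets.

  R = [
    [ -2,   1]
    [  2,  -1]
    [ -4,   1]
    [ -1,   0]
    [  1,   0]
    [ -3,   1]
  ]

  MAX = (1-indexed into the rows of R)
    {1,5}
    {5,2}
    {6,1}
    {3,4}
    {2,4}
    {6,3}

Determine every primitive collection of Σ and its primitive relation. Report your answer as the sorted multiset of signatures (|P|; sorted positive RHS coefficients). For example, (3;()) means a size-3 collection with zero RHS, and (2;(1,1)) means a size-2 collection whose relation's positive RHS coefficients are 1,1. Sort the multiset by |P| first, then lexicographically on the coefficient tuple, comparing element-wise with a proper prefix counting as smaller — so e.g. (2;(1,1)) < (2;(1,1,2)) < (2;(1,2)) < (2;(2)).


|primitive collections| = 9. Relations:

  • {1,2}:  v_{1} + v_{2} = 0 — sig = (2;())
  • {4,5}:  v_{4} + v_{5} = 0 — sig = (2;())
  • {1,4}:  v_{1} + v_{4} = v_{6} — sig = (2;(1))
  • {2,6}:  v_{2} + v_{6} = v_{4} — sig = (2;(1))
  • {3,5}:  v_{3} + v_{5} = v_{6} — sig = (2;(1))
  • {4,6}:  v_{4} + v_{6} = v_{3} — sig = (2;(1))
  • {5,6}:  v_{5} + v_{6} = v_{1} — sig = (2;(1))
  • {1,3}:  v_{1} + v_{3} = 2·v_{6} — sig = (2;(2))
  • {2,3}:  v_{2} + v_{3} = 2·v_{4} — sig = (2;(2))

Signatures (|P|; sorted positive RHS coefficients), sorted:
[(2;()), (2;()), (2;(1)), (2;(1)), (2;(1)), (2;(1)), (2;(1)), (2;(2)), (2;(2))]


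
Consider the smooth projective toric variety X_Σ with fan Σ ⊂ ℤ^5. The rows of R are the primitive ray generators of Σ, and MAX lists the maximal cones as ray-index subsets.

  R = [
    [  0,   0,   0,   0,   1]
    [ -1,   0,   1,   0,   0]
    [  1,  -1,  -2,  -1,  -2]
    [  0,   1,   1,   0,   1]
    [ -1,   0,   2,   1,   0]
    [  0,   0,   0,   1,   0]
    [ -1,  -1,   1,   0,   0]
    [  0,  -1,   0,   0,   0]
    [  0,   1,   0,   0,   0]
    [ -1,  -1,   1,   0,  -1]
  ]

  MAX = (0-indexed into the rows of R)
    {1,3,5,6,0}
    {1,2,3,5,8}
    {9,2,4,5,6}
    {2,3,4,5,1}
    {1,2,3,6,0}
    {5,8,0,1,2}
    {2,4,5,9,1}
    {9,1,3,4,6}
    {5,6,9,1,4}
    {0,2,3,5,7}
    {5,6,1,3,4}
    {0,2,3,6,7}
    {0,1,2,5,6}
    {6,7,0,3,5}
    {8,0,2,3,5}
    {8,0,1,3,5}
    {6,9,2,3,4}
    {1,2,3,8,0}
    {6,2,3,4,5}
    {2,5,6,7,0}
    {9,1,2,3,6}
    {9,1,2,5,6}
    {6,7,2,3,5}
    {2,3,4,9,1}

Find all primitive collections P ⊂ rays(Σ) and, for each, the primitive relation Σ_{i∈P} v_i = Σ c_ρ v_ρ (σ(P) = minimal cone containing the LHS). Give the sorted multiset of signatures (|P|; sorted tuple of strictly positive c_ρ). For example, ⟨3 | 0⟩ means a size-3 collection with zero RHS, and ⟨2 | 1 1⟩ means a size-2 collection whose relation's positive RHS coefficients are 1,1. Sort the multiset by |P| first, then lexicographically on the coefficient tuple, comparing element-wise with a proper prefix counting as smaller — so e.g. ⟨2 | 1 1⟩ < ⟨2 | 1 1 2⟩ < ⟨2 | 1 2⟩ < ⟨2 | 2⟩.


Minimal non-faces — 14 found among 10 rays, 24 max cones:

  {7,8}:  v_{7} + v_{8} = 0  ⇒ sig = ⟨2 | 0⟩
  {0,9}:  v_{0} + v_{9} = v_{6}  ⇒ sig = ⟨2 | 1⟩
  {1,7}:  v_{1} + v_{7} = v_{6}  ⇒ sig = ⟨2 | 1⟩
  {6,8}:  v_{6} + v_{8} = v_{1}  ⇒ sig = ⟨2 | 1⟩
  {0,4}:  v_{0} + v_{4} = v_{3} + v_{5} + v_{6}  ⇒ sig = ⟨2 | 1 1 1⟩
  {7,9}:  v_{7} + v_{9} = v_{2} + v_{3} + v_{5} + 2·v_{6}  ⇒ sig = ⟨2 | 1 1 1 2⟩
  {8,9}:  v_{8} + v_{9} = 2·v_{1} + v_{2} + v_{3} + v_{5}  ⇒ sig = ⟨2 | 1 1 1 2⟩
  {4,7}:  v_{4} + v_{7} = v_{2} + 2·v_{3} + 2·v_{5} + 2·v_{6}  ⇒ sig = ⟨2 | 1 2 2 2⟩
  {4,8}:  v_{4} + v_{8} = 2·v_{1} + v_{2} + 2·v_{3} + 2·v_{5}  ⇒ sig = ⟨2 | 1 2 2 2⟩
  {3,5,9}:  v_{3} + v_{5} + v_{9} = v_{4}  ⇒ sig = ⟨3 | 1⟩
  {1,2,4,6}:  v_{1} + v_{2} + v_{4} + v_{6} = 2·v_{9}  ⇒ sig = ⟨4 | 2⟩
  {0,1,2,3,5}:  v_{0} + v_{1} + v_{2} + v_{3} + v_{5} = 0  ⇒ sig = ⟨5 | 0⟩
  {0,2,3,5,6}:  v_{0} + v_{2} + v_{3} + v_{5} + v_{6} = v_{7}  ⇒ sig = ⟨5 | 1⟩
  {1,2,3,5,6}:  v_{1} + v_{2} + v_{3} + v_{5} + v_{6} = v_{9}  ⇒ sig = ⟨5 | 1⟩

Sorted signature multiset PRS(X):
[⟨2 | 0⟩, ⟨2 | 1⟩, ⟨2 | 1⟩, ⟨2 | 1⟩, ⟨2 | 1 1 1⟩, ⟨2 | 1 1 1 2⟩, ⟨2 | 1 1 1 2⟩, ⟨2 | 1 2 2 2⟩, ⟨2 | 1 2 2 2⟩, ⟨3 | 1⟩, ⟨4 | 2⟩, ⟨5 | 0⟩, ⟨5 | 1⟩, ⟨5 | 1⟩]


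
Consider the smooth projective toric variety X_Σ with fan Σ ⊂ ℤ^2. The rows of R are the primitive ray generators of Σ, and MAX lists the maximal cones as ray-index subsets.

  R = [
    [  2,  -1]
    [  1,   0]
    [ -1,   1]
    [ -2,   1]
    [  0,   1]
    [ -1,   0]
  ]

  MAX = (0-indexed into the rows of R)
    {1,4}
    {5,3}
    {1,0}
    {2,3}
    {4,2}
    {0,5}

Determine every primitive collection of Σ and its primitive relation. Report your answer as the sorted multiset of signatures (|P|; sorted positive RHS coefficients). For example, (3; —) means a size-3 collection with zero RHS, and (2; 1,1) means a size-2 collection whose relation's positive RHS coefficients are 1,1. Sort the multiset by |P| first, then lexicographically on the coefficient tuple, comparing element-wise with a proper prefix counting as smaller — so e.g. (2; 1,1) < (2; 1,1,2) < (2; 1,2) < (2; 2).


Primitive collections (9):

  • {0,3}:  v_{0} + v_{3} = 0  →  sig = (2; —)
  • {1,5}:  v_{1} + v_{5} = 0  →  sig = (2; —)
  • {0,2}:  v_{0} + v_{2} = v_{1}  →  sig = (2; 1)
  • {1,2}:  v_{1} + v_{2} = v_{4}  →  sig = (2; 1)
  • {1,3}:  v_{1} + v_{3} = v_{2}  →  sig = (2; 1)
  • {2,5}:  v_{2} + v_{5} = v_{3}  →  sig = (2; 1)
  • {4,5}:  v_{4} + v_{5} = v_{2}  →  sig = (2; 1)
  • {0,4}:  v_{0} + v_{4} = 2·v_{1}  →  sig = (2; 2)
  • {3,4}:  v_{3} + v_{4} = 2·v_{2}  →  sig = (2; 2)

Hence PRS(X_Σ) =
{ (2; —) ×2,  (2; 1) ×5,  (2; 2) ×2 }


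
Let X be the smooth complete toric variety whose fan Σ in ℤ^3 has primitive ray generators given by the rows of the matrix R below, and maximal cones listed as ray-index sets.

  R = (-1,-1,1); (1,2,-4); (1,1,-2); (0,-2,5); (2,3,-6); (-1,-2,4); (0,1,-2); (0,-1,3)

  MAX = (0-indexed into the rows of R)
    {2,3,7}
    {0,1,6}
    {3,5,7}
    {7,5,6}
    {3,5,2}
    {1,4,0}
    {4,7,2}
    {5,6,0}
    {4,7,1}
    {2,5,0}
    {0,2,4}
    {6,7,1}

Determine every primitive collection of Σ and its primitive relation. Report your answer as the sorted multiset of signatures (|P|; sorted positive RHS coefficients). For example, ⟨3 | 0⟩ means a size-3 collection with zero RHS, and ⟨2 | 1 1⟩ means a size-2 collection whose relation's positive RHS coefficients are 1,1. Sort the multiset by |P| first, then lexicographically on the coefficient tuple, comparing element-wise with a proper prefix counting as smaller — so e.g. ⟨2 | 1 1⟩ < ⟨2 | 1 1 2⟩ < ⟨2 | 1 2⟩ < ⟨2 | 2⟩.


Primitive collections (11):

  • {1,5}:  v_{1} + v_{5} = 0  →  sig = ⟨2 | 0⟩
  • {0,7}:  v_{0} + v_{7} = v_{5}  →  sig = ⟨2 | 1⟩
  • {1,2}:  v_{1} + v_{2} = v_{4}  →  sig = ⟨2 | 1⟩
  • {2,6}:  v_{2} + v_{6} = v_{1}  →  sig = ⟨2 | 1⟩
  • {3,6}:  v_{3} + v_{6} = v_{7}  →  sig = ⟨2 | 1⟩
  • {4,5}:  v_{4} + v_{5} = v_{2}  →  sig = ⟨2 | 1⟩
  • {1,3}:  v_{1} + v_{3} = v_{2} + v_{7}  →  sig = ⟨2 | 1 1⟩
  • {0,3}:  v_{0} + v_{3} = v_{2} + 2·v_{5}  →  sig = ⟨2 | 1 2⟩
  • {3,4}:  v_{3} + v_{4} = 2·v_{2} + v_{7}  →  sig = ⟨2 | 1 2⟩
  • {4,6}:  v_{4} + v_{6} = 2·v_{1}  →  sig = ⟨2 | 2⟩
  • {2,5,7}:  v_{2} + v_{5} + v_{7} = v_{3}  →  sig = ⟨3 | 1⟩

Sorted signature multiset PRS(X):
{ ⟨2 | 0⟩,  ⟨2 | 1⟩ ×5,  ⟨2 | 1 1⟩,  ⟨2 | 1 2⟩ ×2,  ⟨2 | 2⟩,  ⟨3 | 1⟩ }


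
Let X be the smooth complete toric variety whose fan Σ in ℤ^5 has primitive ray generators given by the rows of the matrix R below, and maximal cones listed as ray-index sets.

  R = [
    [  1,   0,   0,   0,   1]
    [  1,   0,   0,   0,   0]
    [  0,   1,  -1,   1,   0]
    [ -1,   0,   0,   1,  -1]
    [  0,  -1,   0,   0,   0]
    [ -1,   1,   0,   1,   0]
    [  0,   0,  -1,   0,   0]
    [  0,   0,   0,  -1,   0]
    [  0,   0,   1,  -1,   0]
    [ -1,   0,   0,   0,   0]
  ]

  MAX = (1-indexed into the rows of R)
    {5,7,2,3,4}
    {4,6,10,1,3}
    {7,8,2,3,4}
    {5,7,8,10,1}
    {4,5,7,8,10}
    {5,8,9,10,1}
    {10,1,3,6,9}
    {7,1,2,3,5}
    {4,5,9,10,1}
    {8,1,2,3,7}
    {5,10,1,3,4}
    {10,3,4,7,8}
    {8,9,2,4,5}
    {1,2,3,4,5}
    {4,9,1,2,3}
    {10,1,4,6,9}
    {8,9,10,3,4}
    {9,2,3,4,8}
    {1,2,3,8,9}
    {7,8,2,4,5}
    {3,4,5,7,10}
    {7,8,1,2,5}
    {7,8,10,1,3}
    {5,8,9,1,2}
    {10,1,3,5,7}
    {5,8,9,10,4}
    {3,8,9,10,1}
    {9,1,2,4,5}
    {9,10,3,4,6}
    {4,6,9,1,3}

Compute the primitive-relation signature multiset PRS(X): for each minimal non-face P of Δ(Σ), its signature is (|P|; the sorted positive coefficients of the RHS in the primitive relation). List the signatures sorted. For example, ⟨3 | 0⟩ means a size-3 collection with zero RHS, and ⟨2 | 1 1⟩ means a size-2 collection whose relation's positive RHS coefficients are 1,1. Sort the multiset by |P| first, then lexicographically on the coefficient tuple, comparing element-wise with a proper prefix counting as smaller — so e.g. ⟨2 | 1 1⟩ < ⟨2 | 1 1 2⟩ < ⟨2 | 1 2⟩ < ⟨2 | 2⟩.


Primitive collections (11):

  • {2,10}:  v_{2} + v_{10} = 0  so sig = ⟨2 | 0⟩
  • {7,9}:  v_{7} + v_{9} = v_{8}  so sig = ⟨2 | 1⟩
  • {6,7}:  v_{6} + v_{7} = v_{3} + v_{10}  so sig = ⟨2 | 1 1⟩
  • {5,6}:  v_{5} + v_{6} = v_{1} + v_{4} + v_{10}  so sig = ⟨2 | 1 1 1⟩
  • {6,8}:  v_{6} + v_{8} = v_{3} + v_{9} + v_{10}  so sig = ⟨2 | 1 1 1⟩
  • {2,6}:  v_{2} + v_{6} = v_{1} + v_{3} + v_{4} + v_{9}  so sig = ⟨2 | 1 1 1 1⟩
  • {1,4,8}:  v_{1} + v_{4} + v_{8} = 0  so sig = ⟨3 | 0⟩
  • {3,5,9}:  v_{3} + v_{5} + v_{9} = 0  so sig = ⟨3 | 0⟩
  • {3,5,8}:  v_{3} + v_{5} + v_{8} = v_{7}  so sig = ⟨3 | 1⟩
  • {1,4,7}:  v_{1} + v_{4} + v_{7} = v_{3} + v_{5}  so sig = ⟨3 | 1 1⟩
  • {1,3,4,9,10}:  v_{1} + v_{3} + v_{4} + v_{9} + v_{10} = v_{6}  so sig = ⟨5 | 1⟩

Hence PRS(X_Σ) =
[⟨2 | 0⟩, ⟨2 | 1⟩, ⟨2 | 1 1⟩, ⟨2 | 1 1 1⟩, ⟨2 | 1 1 1⟩, ⟨2 | 1 1 1 1⟩, ⟨3 | 0⟩, ⟨3 | 0⟩, ⟨3 | 1⟩, ⟨3 | 1 1⟩, ⟨5 | 1⟩]


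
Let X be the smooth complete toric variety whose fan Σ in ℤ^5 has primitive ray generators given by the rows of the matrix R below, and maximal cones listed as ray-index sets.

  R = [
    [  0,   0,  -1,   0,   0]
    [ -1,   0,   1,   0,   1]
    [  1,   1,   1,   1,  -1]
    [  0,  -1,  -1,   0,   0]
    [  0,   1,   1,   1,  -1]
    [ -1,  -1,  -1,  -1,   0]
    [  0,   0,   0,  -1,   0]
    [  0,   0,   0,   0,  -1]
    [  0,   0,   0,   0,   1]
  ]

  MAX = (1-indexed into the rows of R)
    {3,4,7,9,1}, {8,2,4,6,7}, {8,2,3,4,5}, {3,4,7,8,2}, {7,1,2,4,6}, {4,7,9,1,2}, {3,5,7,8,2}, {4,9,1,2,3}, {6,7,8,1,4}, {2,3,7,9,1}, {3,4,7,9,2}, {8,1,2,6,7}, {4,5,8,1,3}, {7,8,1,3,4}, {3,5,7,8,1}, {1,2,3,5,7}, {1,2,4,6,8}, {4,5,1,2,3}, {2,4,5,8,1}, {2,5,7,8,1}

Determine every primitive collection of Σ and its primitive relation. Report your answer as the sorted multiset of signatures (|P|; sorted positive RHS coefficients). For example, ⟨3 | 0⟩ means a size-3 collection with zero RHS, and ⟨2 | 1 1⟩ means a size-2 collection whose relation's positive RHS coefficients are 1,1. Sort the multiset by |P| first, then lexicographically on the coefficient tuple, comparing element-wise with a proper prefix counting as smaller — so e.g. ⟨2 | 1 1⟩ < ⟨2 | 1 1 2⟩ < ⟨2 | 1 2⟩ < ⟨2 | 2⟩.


Δ(Σ) — 9 vertices, 9 min non-faces:

  P={8,9}:  v_{8} + v_{9} = 0  ⇒ sig = ⟨2 | 0⟩
  P={3,6}:  v_{3} + v_{6} = v_{8}  ⇒ sig = ⟨2 | 1⟩
  P={5,9}:  v_{5} + v_{9} = v_{1} + v_{2} + v_{3}  ⇒ sig = ⟨2 | 1 1 1⟩
  P={6,9}:  v_{6} + v_{9} = v_{1} + v_{2} + v_{4} + v_{7}  ⇒ sig = ⟨2 | 1 1 1 1⟩
  P={5,6}:  v_{5} + v_{6} = v_{1} + v_{2} + 2·v_{8}  ⇒ sig = ⟨2 | 1 1 2⟩
  P={4,5,7}:  v_{4} + v_{5} + v_{7} = v_{8}  ⇒ sig = ⟨3 | 1⟩
  P={1,2,3,8}:  v_{1} + v_{2} + v_{3} + v_{8} = v_{5}  ⇒ sig = ⟨4 | 1⟩
  P={1,2,3,4,7}:  v_{1} + v_{2} + v_{3} + v_{4} + v_{7} = 0  ⇒ sig = ⟨5 | 0⟩
  P={1,2,4,7,8}:  v_{1} + v_{2} + v_{4} + v_{7} + v_{8} = v_{6}  ⇒ sig = ⟨5 | 1⟩

Hence PRS(X_Σ) =
{ ⟨2 | 0⟩,  ⟨2 | 1⟩,  ⟨2 | 1 1 1⟩,  ⟨2 | 1 1 1 1⟩,  ⟨2 | 1 1 2⟩,  ⟨3 | 1⟩,  ⟨4 | 1⟩,  ⟨5 | 0⟩,  ⟨5 | 1⟩ }
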